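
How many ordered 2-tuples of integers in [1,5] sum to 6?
Coefficient of x^6 in (x + x² + ... + x^5)^2. By inclusion-exclusion on dice exceeding 5: Σ_j (-1)^j C(2,j)·C(6-1-5j, 1) = C(2,0)·C(5,1) = 1·5 = 5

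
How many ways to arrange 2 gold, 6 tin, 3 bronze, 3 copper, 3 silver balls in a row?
17! / (2! × 6! × 3! × 3! × 3!) = 1143542400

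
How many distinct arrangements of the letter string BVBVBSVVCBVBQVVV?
16! / (1! × 8! × 1! × 5! × 1!) = 4324320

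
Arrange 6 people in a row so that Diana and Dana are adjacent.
Treat as block: (6-1)! × 2! = 120 × 2 = 240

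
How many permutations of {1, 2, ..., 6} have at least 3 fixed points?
Exactly j fixed points: C(6,j)·!(6-j); sum over j ≥ 3 (derangement numbers via !m = (m-1)·(!(m-1) + !(m-2)): !0..!3 = 1, 0, 1, 2). Σ_{j=3}^{6} C(6,j)·!(6-j) = C(6,3)·!3 + C(6,4)·!2 + C(6,5)·!1 + C(6,6)·!0 = 20·2 + 15·1 + 6·0 + 1·1 = 56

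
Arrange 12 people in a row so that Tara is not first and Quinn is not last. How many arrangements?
By inclusion-exclusion: 12! - 2×(12-1)! + (12-2)! = 479001600 - 79833600 + 3628800 = 402796800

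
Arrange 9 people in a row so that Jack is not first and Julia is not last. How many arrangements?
By inclusion-exclusion: 9! - 2×(9-1)! + (9-2)! = 362880 - 80640 + 5040 = 287280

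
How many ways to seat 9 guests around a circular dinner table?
Circular: fix one position, arrange the rest. (9-1)! = 40320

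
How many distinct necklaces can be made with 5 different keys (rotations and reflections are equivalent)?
(5-1)!/2 = 24/2 = 12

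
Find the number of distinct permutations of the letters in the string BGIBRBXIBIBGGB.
14! / (6! × 1! × 1! × 3! × 3!) = 3363360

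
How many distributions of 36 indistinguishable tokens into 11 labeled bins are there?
C(36+11-1, 11-1) = C(46, 10) = 4076350421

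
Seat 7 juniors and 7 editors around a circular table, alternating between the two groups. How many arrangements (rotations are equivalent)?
Fix one of the juniors: (7-1)! ways for the remaining juniors, × 7! ways for the editors = 720 × 5040 = 3628800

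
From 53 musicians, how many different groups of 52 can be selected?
C(53,52) = 53!/(52!×1!) = 53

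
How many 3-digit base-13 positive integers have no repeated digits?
First digit: 12 choices (nonzero). Then descending: 12 × 12 × 11 = 1584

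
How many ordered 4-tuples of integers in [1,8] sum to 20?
Coefficient of x^20 in (x + x² + ... + x^8)^4. By inclusion-exclusion on dice exceeding 8: Σ_j (-1)^j C(4,j)·C(20-1-8j, 3) = C(4,0)·C(19,3) - C(4,1)·C(11,3) + C(4,2)·C(3,3) = 1·969 - 4·165 + 6·1 = 315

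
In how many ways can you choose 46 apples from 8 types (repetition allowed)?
C(46+8-1, 8-1) = C(53, 7) = 154143080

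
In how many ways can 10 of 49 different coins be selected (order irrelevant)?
C(49,10) = 49!/(10!×39!) = 8217822536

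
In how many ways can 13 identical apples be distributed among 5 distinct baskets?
C(13+5-1, 5-1) = C(17, 4) = 2380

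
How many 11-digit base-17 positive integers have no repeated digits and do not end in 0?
Last digit: 16 nonzero choices. First digit: 15 (nonzero, ≠last). Middle 9: P(15,9) = 1816214400. Total = 435891456000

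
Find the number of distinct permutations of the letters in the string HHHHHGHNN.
9! / (6! × 2! × 1!) = 252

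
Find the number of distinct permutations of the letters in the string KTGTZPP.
7! / (1! × 1! × 2! × 2! × 1!) = 1260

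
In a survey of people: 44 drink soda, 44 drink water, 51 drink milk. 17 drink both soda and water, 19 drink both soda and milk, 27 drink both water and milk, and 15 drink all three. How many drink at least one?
|A∪B∪C| = 44+44+51-17-19-27+15 = 91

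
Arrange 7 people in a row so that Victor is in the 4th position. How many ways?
Fix one position: (7-1)! = 720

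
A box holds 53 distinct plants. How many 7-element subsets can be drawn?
C(53,7) = 53!/(7!×46!) = 154143080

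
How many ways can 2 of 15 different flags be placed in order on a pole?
P(15,2) = 15!/(15-2)! = 210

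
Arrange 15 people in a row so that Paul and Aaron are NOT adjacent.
Total - adjacent = 15! - (15-1)!×2 = 1307674368000 - 174356582400 = 1133317785600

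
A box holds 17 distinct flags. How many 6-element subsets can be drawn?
C(17,6) = 17!/(6!×11!) = 12376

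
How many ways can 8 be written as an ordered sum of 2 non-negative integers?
C(8+2-1, 2-1) = C(9, 1) = 9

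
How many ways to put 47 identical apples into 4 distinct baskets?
C(47+4-1, 4-1) = C(50, 3) = 19600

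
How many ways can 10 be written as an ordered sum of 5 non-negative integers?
C(10+5-1, 5-1) = C(14, 4) = 1001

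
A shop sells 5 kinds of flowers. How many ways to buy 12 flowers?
C(12+5-1, 5-1) = C(16, 4) = 1820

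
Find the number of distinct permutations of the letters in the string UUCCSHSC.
8! / (2! × 3! × 1! × 2!) = 1680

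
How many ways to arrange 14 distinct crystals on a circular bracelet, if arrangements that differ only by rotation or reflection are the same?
(14-1)!/2 = 6227020800/2 = 3113510400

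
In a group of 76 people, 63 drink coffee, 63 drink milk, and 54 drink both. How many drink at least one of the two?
|A∪B| = |A| + |B| - |A∩B| = 63 + 63 - 54 = 72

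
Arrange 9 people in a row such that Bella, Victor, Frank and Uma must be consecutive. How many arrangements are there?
Treat the 4 as one block: (9-4+1)! × 4! = 720 × 24 = 17280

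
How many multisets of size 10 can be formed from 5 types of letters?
C(10+5-1, 5-1) = C(14, 4) = 1001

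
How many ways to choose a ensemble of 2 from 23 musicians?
C(23,2) = 23!/(2!×21!) = 253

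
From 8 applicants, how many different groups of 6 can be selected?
C(8,6) = 8!/(6!×2!) = 28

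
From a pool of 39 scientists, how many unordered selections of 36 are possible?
C(39,36) = 39!/(36!×3!) = 9139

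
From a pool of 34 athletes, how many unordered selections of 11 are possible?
C(34,11) = 34!/(11!×23!) = 286097760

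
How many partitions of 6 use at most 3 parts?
By conjugation, equals partitions of 6 into parts ≤ 3. Let r_j(i) = number of partitions of i into parts ≤ j, for i = 0..6. r_1(i) = 1 for all i; r_j(i) = r_{j-1}(i) + r_j(i-j). Rows j = 2..3: ≤2: 1 1 2 2 3 3 4; ≤3: 1 1 2 3 4 5 7. r_3(6) = 7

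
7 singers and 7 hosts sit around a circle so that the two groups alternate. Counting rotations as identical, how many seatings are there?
Fix one of the singers: (7-1)! ways for the remaining singers, × 7! ways for the hosts = 720 × 5040 = 3628800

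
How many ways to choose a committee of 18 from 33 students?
C(33,18) = 33!/(18!×15!) = 1037158320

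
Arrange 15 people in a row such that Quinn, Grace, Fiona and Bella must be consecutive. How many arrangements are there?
Treat the 4 as one block: (15-4+1)! × 4! = 479001600 × 24 = 11496038400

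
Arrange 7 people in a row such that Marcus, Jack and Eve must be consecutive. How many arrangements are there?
Treat the 3 as one block: (7-3+1)! × 3! = 120 × 6 = 720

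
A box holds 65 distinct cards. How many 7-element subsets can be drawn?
C(65,7) = 65!/(7!×58!) = 696190560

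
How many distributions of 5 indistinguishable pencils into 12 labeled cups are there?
C(5+12-1, 12-1) = C(16, 11) = 4368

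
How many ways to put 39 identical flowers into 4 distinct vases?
C(39+4-1, 4-1) = C(42, 3) = 11480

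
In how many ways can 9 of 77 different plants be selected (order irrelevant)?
C(77,9) = 77!/(9!×68!) = 161322559475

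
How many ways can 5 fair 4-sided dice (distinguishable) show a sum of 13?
Coefficient of x^13 in (x + x² + ... + x^4)^5. By inclusion-exclusion on dice exceeding 4: Σ_j (-1)^j C(5,j)·C(13-1-4j, 4) = C(5,0)·C(12,4) - C(5,1)·C(8,4) + C(5,2)·C(4,4) = 1·495 - 5·70 + 10·1 = 155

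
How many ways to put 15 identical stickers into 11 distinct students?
C(15+11-1, 11-1) = C(25, 10) = 3268760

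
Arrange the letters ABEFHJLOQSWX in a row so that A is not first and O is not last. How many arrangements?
By inclusion-exclusion: 12! - 2×(12-1)! + (12-2)! = 479001600 - 79833600 + 3628800 = 402796800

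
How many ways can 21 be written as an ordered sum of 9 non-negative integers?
C(21+9-1, 9-1) = C(29, 8) = 4292145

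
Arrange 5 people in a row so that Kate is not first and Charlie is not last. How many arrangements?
By inclusion-exclusion: 5! - 2×(5-1)! + (5-2)! = 120 - 48 + 6 = 78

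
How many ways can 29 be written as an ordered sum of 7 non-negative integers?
C(29+7-1, 7-1) = C(35, 6) = 1623160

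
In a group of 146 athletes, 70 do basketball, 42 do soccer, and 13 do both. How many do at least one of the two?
|A∪B| = |A| + |B| - |A∩B| = 70 + 42 - 13 = 99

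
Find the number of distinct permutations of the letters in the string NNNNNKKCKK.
10! / (1! × 4! × 5!) = 1260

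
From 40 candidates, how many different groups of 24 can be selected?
C(40,24) = 40!/(24!×16!) = 62852101650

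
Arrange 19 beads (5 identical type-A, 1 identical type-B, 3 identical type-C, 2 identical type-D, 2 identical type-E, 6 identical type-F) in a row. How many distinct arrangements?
19! / (5! × 1! × 3! × 2! × 2! × 6!) = 58663725120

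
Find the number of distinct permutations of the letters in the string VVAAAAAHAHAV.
12! / (3! × 2! × 7!) = 7920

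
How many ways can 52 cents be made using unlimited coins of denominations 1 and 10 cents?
Coefficient of x^52 in 1/(1-x^1) · 1/(1-x^10). Use j coins of 10 for j = 0..⌊52/10⌋ = 5, the rest in 1s: 5 + 1 = 6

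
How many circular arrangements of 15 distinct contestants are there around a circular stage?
Circular: fix one position, arrange the rest. (15-1)! = 87178291200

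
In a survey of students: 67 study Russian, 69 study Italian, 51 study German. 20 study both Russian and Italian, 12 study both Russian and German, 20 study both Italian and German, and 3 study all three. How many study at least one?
|A∪B∪C| = 67+69+51-20-12-20+3 = 138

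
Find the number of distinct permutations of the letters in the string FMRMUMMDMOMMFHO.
15! / (1! × 1! × 7! × 1! × 1! × 2! × 2!) = 64864800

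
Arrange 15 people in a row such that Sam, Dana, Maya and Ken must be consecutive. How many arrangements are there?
Treat the 4 as one block: (15-4+1)! × 4! = 479001600 × 24 = 11496038400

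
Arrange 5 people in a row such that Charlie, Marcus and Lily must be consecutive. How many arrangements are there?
Treat the 3 as one block: (5-3+1)! × 3! = 6 × 6 = 36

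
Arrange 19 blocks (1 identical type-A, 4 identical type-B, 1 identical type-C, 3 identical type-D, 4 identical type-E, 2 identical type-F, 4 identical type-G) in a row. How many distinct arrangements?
19! / (1! × 4! × 1! × 3! × 4! × 2! × 4!) = 733296564000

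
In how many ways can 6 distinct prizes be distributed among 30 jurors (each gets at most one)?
P(30,6) = 30!/(30-6)! = 427518000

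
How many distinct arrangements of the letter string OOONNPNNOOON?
12! / (6! × 5! × 1!) = 5544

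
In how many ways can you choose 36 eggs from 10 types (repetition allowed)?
C(36+10-1, 10-1) = C(45, 9) = 886163135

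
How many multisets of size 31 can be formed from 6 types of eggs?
C(31+6-1, 6-1) = C(36, 5) = 376992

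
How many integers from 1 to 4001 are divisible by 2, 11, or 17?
⌊4001/2⌋+⌊4001/11⌋+⌊4001/17⌋ - ⌊4001/22⌋-⌊4001/34⌋-⌊4001/187⌋ + ⌊4001/374⌋ = 2000+363+235 - 181-117-21 + 10 = 2289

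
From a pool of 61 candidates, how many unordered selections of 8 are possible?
C(61,8) = 61!/(8!×53!) = 2944827765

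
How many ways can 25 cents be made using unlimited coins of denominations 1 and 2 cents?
Coefficient of x^25 in 1/(1-x^1) · 1/(1-x^2). Use j coins of 2 for j = 0..⌊25/2⌋ = 12, the rest in 1s: 12 + 1 = 13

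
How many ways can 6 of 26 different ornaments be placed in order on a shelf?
P(26,6) = 26!/(26-6)! = 165765600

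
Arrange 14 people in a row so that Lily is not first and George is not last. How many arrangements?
By inclusion-exclusion: 14! - 2×(14-1)! + (14-2)! = 87178291200 - 12454041600 + 479001600 = 75203251200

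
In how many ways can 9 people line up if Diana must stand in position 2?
Fix one position: (9-1)! = 40320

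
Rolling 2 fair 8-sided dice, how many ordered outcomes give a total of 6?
Coefficient of x^6 in (x + x² + ... + x^8)^2. By inclusion-exclusion on dice exceeding 8: Σ_j (-1)^j C(2,j)·C(6-1-8j, 1) = C(2,0)·C(5,1) = 1·5 = 5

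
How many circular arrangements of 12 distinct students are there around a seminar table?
Circular: fix one position, arrange the rest. (12-1)! = 39916800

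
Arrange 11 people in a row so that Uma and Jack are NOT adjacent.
Total - adjacent = 11! - (11-1)!×2 = 39916800 - 7257600 = 32659200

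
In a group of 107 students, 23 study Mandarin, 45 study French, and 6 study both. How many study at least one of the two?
|A∪B| = |A| + |B| - |A∩B| = 23 + 45 - 6 = 62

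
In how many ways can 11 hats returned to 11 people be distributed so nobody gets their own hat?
!11 = Σ_{j=0}^{11} (-1)^j·11!/j! = 39916800 - 39916800 + 19958400 - 6652800 + 1663200 - 332640 + 55440 - 7920 + 990 - 110 + 11 - 1 = 14684570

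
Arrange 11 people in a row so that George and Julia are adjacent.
Treat as block: (11-1)! × 2! = 3628800 × 2 = 7257600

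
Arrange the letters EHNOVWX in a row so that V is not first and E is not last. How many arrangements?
By inclusion-exclusion: 7! - 2×(7-1)! + (7-2)! = 5040 - 1440 + 120 = 3720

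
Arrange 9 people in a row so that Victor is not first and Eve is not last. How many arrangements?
By inclusion-exclusion: 9! - 2×(9-1)! + (9-2)! = 362880 - 80640 + 5040 = 287280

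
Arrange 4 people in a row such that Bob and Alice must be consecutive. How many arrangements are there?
Treat the 2 as one block: (4-2+1)! × 2! = 6 × 2 = 12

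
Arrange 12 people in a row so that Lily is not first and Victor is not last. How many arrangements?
By inclusion-exclusion: 12! - 2×(12-1)! + (12-2)! = 479001600 - 79833600 + 3628800 = 402796800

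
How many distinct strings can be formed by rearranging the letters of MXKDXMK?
7! / (2! × 1! × 2! × 2!) = 630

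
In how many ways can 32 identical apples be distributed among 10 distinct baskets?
C(32+10-1, 10-1) = C(41, 9) = 350343565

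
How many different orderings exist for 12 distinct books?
12! = 479001600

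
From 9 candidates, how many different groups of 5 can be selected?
C(9,5) = 9!/(5!×4!) = 126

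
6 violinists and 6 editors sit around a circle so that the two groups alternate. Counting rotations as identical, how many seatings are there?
Fix one of the violinists: (6-1)! ways for the remaining violinists, × 6! ways for the editors = 120 × 720 = 86400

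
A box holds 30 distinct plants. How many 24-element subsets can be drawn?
C(30,24) = 30!/(24!×6!) = 593775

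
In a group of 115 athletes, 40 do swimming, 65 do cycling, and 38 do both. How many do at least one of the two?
|A∪B| = |A| + |B| - |A∩B| = 40 + 65 - 38 = 67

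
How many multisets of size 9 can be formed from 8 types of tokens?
C(9+8-1, 8-1) = C(16, 7) = 11440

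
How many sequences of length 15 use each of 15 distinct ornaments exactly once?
15! = 1307674368000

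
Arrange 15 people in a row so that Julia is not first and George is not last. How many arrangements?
By inclusion-exclusion: 15! - 2×(15-1)! + (15-2)! = 1307674368000 - 174356582400 + 6227020800 = 1139544806400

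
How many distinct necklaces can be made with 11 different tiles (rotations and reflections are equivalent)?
(11-1)!/2 = 3628800/2 = 1814400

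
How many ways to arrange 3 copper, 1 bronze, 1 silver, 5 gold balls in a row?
10! / (3! × 1! × 1! × 5!) = 5040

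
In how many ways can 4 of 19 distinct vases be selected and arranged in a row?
P(19,4) = 19!/(19-4)! = 93024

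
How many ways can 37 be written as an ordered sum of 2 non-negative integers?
C(37+2-1, 2-1) = C(38, 1) = 38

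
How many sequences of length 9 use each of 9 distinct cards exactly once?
9! = 362880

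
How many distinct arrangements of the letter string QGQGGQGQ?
8! / (4! × 4!) = 70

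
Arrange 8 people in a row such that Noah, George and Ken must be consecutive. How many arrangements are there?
Treat the 3 as one block: (8-3+1)! × 3! = 720 × 6 = 4320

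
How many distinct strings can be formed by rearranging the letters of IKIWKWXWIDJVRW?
14! / (1! × 1! × 2! × 4! × 3! × 1! × 1! × 1!) = 302702400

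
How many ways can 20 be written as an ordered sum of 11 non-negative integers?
C(20+11-1, 11-1) = C(30, 10) = 30045015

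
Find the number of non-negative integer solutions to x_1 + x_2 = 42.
C(42+2-1, 2-1) = C(43, 1) = 43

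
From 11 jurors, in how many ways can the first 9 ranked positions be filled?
P(11,9) = 11!/(11-9)! = 19958400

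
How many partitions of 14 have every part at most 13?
Let r_j(i) = number of partitions of i into parts ≤ j, for i = 0..14. r_1(i) = 1 for all i; r_j(i) = r_{j-1}(i) + r_j(i-j). Rows j = 2..13: ≤2: 1 1 2 2 3 3 4 4 5 5 6 6 7 7 8; ≤3: 1 1 2 3 4 5 7 8 10 12 14 16 19 21 24; ≤4: 1 1 2 3 5 6 9 11 15 18 23 27 34 39 47; ≤5: 1 1 2 3 5 7 10 13 18 23 30 37 47 57 70; ≤6: 1 1 2 3 5 7 11 14 20 26 35 44 58 71 90; ≤7: 1 1 2 3 5 7 11 15 21 28 38 49 65 82 105; ≤8: 1 1 2 3 5 7 11 15 22 29 40 52 70 89 116; ≤9: 1 1 2 3 5 7 11 15 22 30 41 54 73 94 123; ≤10: 1 1 2 3 5 7 11 15 22 30 42 55 75 97 128; ≤11: 1 1 2 3 5 7 11 15 22 30 42 56 76 99 131; ≤12: 1 1 2 3 5 7 11 15 22 30 42 56 77 100 133; ≤13: 1 1 2 3 5 7 11 15 22 30 42 56 77 101 134. r_13(14) = 134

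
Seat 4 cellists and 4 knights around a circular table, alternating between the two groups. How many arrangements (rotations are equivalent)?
Fix one of the cellists: (4-1)! ways for the remaining cellists, × 4! ways for the knights = 6 × 24 = 144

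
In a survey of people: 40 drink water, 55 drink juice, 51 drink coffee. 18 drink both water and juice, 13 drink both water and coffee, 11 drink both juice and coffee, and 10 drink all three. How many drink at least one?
|A∪B∪C| = 40+55+51-18-13-11+10 = 114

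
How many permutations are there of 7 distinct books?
7! = 5040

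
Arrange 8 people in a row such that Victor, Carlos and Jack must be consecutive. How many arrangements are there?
Treat the 3 as one block: (8-3+1)! × 3! = 720 × 6 = 4320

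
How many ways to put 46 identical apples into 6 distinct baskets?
C(46+6-1, 6-1) = C(51, 5) = 2349060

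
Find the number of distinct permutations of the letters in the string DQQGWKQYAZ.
10! / (1! × 1! × 1! × 3! × 1! × 1! × 1! × 1!) = 604800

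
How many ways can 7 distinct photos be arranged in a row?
7! = 5040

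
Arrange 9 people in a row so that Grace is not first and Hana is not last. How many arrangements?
By inclusion-exclusion: 9! - 2×(9-1)! + (9-2)! = 362880 - 80640 + 5040 = 287280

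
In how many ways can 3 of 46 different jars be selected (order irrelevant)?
C(46,3) = 46!/(3!×43!) = 15180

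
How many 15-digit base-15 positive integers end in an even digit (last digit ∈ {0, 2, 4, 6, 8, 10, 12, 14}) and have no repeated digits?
Last∈{0,2,4,6,8,10,12,14}. Last=0: 87178291200. Last nonzero: 7×13×P(13,13) = 566658892800. Total = 653837184000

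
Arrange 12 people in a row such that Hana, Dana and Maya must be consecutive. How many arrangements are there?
Treat the 3 as one block: (12-3+1)! × 3! = 3628800 × 6 = 21772800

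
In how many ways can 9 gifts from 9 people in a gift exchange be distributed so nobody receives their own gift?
!9 = Σ_{j=0}^{9} (-1)^j·9!/j! = 362880 - 362880 + 181440 - 60480 + 15120 - 3024 + 504 - 72 + 9 - 1 = 133496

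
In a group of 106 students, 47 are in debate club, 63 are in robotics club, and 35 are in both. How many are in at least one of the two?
|A∪B| = |A| + |B| - |A∩B| = 47 + 63 - 35 = 75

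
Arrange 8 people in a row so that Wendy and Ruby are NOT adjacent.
Total - adjacent = 8! - (8-1)!×2 = 40320 - 10080 = 30240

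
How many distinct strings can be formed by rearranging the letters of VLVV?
4! / (3! × 1!) = 4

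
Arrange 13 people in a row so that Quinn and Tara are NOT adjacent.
Total - adjacent = 13! - (13-1)!×2 = 6227020800 - 958003200 = 5269017600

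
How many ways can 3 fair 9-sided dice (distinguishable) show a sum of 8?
Coefficient of x^8 in (x + x² + ... + x^9)^3. By inclusion-exclusion on dice exceeding 9: Σ_j (-1)^j C(3,j)·C(8-1-9j, 2) = C(3,0)·C(7,2) = 1·21 = 21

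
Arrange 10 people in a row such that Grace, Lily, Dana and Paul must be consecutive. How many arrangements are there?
Treat the 4 as one block: (10-4+1)! × 4! = 5040 × 24 = 120960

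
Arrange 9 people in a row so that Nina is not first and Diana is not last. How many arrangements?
By inclusion-exclusion: 9! - 2×(9-1)! + (9-2)! = 362880 - 80640 + 5040 = 287280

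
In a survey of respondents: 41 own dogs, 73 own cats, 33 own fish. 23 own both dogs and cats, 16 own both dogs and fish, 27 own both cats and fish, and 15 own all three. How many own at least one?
|A∪B∪C| = 41+73+33-23-16-27+15 = 96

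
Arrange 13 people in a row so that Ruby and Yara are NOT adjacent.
Total - adjacent = 13! - (13-1)!×2 = 6227020800 - 958003200 = 5269017600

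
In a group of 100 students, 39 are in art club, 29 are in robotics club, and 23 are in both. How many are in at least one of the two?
|A∪B| = |A| + |B| - |A∩B| = 39 + 29 - 23 = 45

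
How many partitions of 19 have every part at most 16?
Let r_j(i) = number of partitions of i into parts ≤ j, for i = 0..19. r_1(i) = 1 for all i; r_j(i) = r_{j-1}(i) + r_j(i-j). Rows j = 2..16: ≤2: 1 1 2 2 3 3 4 4 5 5 6 6 7 7 8 8 9 9 10 10; ≤3: 1 1 2 3 4 5 7 8 10 12 14 16 19 21 24 27 30 33 37 40; ≤4: 1 1 2 3 5 6 9 11 15 18 23 27 34 39 47 54 64 72 84 94; ≤5: 1 1 2 3 5 7 10 13 18 23 30 37 47 57 70 84 101 119 141 164; ≤6: 1 1 2 3 5 7 11 14 20 26 35 44 58 71 90 110 136 163 199 235; ≤7: 1 1 2 3 5 7 11 15 21 28 38 49 65 82 105 131 164 201 248 300; ≤8: 1 1 2 3 5 7 11 15 22 29 40 52 70 89 116 146 186 230 288 352; ≤9: 1 1 2 3 5 7 11 15 22 30 41 54 73 94 123 157 201 252 318 393; ≤10: 1 1 2 3 5 7 11 15 22 30 42 55 75 97 128 164 212 267 340 423; ≤11: 1 1 2 3 5 7 11 15 22 30 42 56 76 99 131 169 219 278 355 445; ≤12: 1 1 2 3 5 7 11 15 22 30 42 56 77 100 133 172 224 285 366 460; ≤13: 1 1 2 3 5 7 11 15 22 30 42 56 77 101 134 174 227 290 373 471; ≤14: 1 1 2 3 5 7 11 15 22 30 42 56 77 101 135 175 229 293 378 478; ≤15: 1 1 2 3 5 7 11 15 22 30 42 56 77 101 135 176 230 295 381 483; ≤16: 1 1 2 3 5 7 11 15 22 30 42 56 77 101 135 176 231 296 383 486. r_16(19) = 486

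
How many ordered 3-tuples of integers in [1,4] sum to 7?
Coefficient of x^7 in (x + x² + ... + x^4)^3. By inclusion-exclusion on dice exceeding 4: Σ_j (-1)^j C(3,j)·C(7-1-4j, 2) = C(3,0)·C(6,2) - C(3,1)·C(2,2) = 1·15 - 3·1 = 12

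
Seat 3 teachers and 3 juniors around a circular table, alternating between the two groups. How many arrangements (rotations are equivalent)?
Fix one of the teachers: (3-1)! ways for the remaining teachers, × 3! ways for the juniors = 2 × 6 = 12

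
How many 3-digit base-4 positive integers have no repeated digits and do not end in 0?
Last digit: 3 nonzero choices. First digit: 2 (nonzero, ≠last). Middle 1: P(2,1) = 2. Total = 12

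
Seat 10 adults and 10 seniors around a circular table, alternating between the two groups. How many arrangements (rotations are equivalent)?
Fix one of the adults: (10-1)! ways for the remaining adults, × 10! ways for the seniors = 362880 × 3628800 = 1316818944000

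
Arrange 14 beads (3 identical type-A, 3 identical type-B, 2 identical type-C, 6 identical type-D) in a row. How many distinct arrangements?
14! / (3! × 3! × 2! × 6!) = 1681680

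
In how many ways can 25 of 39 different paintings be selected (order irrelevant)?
C(39,25) = 39!/(25!×14!) = 15084504396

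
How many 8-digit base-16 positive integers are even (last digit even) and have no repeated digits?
Last∈{0,2,4,6,8,10,12,14}. Last=0: 32432400. Last nonzero: 7×14×P(14,6) = 211891680. Total = 244324080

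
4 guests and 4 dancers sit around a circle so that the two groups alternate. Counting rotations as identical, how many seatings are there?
Fix one of the guests: (4-1)! ways for the remaining guests, × 4! ways for the dancers = 6 × 24 = 144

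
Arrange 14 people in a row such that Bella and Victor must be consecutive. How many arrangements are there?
Treat the 2 as one block: (14-2+1)! × 2! = 6227020800 × 2 = 12454041600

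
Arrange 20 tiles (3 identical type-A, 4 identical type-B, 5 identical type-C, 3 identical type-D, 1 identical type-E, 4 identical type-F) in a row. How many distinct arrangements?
20! / (3! × 4! × 5! × 3! × 1! × 4!) = 977728752000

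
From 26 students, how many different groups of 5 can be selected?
C(26,5) = 26!/(5!×21!) = 65780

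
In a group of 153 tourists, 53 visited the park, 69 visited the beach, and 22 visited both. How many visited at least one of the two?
|A∪B| = |A| + |B| - |A∩B| = 53 + 69 - 22 = 100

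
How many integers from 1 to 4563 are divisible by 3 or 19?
⌊4563/3⌋ + ⌊4563/19⌋ - ⌊4563/57⌋ = 1521 + 240 - 80 = 1681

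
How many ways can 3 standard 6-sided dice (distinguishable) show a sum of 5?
Coefficient of x^5 in (x + x² + ... + x^6)^3. By inclusion-exclusion on dice exceeding 6: Σ_j (-1)^j C(3,j)·C(5-1-6j, 2) = C(3,0)·C(4,2) = 1·6 = 6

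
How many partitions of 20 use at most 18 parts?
By conjugation, equals partitions of 20 into parts ≤ 18. Let r_j(i) = number of partitions of i into parts ≤ j, for i = 0..20. r_1(i) = 1 for all i; r_j(i) = r_{j-1}(i) + r_j(i-j). Rows j = 2..18: ≤2: 1 1 2 2 3 3 4 4 5 5 6 6 7 7 8 8 9 9 10 10 11; ≤3: 1 1 2 3 4 5 7 8 10 12 14 16 19 21 24 27 30 33 37 40 44; ≤4: 1 1 2 3 5 6 9 11 15 18 23 27 34 39 47 54 64 72 84 94 108; ≤5: 1 1 2 3 5 7 10 13 18 23 30 37 47 57 70 84 101 119 141 164 192; ≤6: 1 1 2 3 5 7 11 14 20 26 35 44 58 71 90 110 136 163 199 235 282; ≤7: 1 1 2 3 5 7 11 15 21 28 38 49 65 82 105 131 164 201 248 300 364; ≤8: 1 1 2 3 5 7 11 15 22 29 40 52 70 89 116 146 186 230 288 352 434; ≤9: 1 1 2 3 5 7 11 15 22 30 41 54 73 94 123 157 201 252 318 393 488; ≤10: 1 1 2 3 5 7 11 15 22 30 42 55 75 97 128 164 212 267 340 423 530; ≤11: 1 1 2 3 5 7 11 15 22 30 42 56 76 99 131 169 219 278 355 445 560; ≤12: 1 1 2 3 5 7 11 15 22 30 42 56 77 100 133 172 224 285 366 460 582; ≤13: 1 1 2 3 5 7 11 15 22 30 42 56 77 101 134 174 227 290 373 471 597; ≤14: 1 1 2 3 5 7 11 15 22 30 42 56 77 101 135 175 229 293 378 478 608; ≤15: 1 1 2 3 5 7 11 15 22 30 42 56 77 101 135 176 230 295 381 483 615; ≤16: 1 1 2 3 5 7 11 15 22 30 42 56 77 101 135 176 231 296 383 486 620; ≤17: 1 1 2 3 5 7 11 15 22 30 42 56 77 101 135 176 231 297 384 488 623; ≤18: 1 1 2 3 5 7 11 15 22 30 42 56 77 101 135 176 231 297 385 489 625. r_18(20) = 625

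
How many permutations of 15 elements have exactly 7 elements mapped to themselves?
Choose the 7 fixed points C(15,7) = 6435, derange the rest: !8 = Σ_{j=0}^{8} (-1)^j·8!/j! = 40320 - 40320 + 20160 - 6720 + 1680 - 336 + 56 - 8 + 1 = 14833. Product = 6435 × 14833 = 95450355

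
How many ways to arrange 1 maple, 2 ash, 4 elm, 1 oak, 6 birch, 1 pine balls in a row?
15! / (1! × 2! × 4! × 1! × 6! × 1!) = 37837800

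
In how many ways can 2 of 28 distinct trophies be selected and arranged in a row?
P(28,2) = 28!/(28-2)! = 756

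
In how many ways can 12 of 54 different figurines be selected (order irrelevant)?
C(54,12) = 54!/(12!×42!) = 343006888770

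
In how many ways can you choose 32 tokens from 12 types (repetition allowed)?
C(32+12-1, 12-1) = C(43, 11) = 5752004349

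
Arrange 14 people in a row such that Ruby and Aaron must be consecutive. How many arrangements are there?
Treat the 2 as one block: (14-2+1)! × 2! = 6227020800 × 2 = 12454041600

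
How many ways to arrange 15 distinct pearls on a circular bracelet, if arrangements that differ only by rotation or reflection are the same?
(15-1)!/2 = 87178291200/2 = 43589145600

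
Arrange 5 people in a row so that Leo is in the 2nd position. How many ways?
Fix one position: (5-1)! = 24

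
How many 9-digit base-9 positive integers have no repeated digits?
First digit: 8 choices (nonzero). Then descending: 8 × 8 × 7 × 6 × 5 × 4 × 3 × 2 × 1 = 322560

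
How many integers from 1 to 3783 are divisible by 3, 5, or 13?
⌊3783/3⌋+⌊3783/5⌋+⌊3783/13⌋ - ⌊3783/15⌋-⌊3783/39⌋-⌊3783/65⌋ + ⌊3783/195⌋ = 1261+756+291 - 252-97-58 + 19 = 1920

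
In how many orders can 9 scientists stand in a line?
9! = 362880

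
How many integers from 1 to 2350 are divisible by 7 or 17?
⌊2350/7⌋ + ⌊2350/17⌋ - ⌊2350/119⌋ = 335 + 138 - 19 = 454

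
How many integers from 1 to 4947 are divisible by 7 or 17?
⌊4947/7⌋ + ⌊4947/17⌋ - ⌊4947/119⌋ = 706 + 291 - 41 = 956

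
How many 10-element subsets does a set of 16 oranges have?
C(16,10) = 16!/(10!×6!) = 8008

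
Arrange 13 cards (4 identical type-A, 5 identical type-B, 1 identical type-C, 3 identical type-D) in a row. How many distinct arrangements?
13! / (4! × 5! × 1! × 3!) = 360360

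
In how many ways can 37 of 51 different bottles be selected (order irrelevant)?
C(51,37) = 51!/(37!×14!) = 1292706174900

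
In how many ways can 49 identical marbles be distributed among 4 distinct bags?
C(49+4-1, 4-1) = C(52, 3) = 22100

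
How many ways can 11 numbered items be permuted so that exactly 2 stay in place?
Choose the 2 fixed points C(11,2) = 55, derange the rest: !9 = Σ_{j=0}^{9} (-1)^j·9!/j! = 362880 - 362880 + 181440 - 60480 + 15120 - 3024 + 504 - 72 + 9 - 1 = 133496. Product = 55 × 133496 = 7342280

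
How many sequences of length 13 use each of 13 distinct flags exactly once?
13! = 6227020800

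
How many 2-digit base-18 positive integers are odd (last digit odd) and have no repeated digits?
Last∈{1,3,5,7,9,11,13,15,17}. Last=0: 0. Last nonzero: 9×16×P(16,0) = 144. Total = 144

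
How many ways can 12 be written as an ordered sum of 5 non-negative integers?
C(12+5-1, 5-1) = C(16, 4) = 1820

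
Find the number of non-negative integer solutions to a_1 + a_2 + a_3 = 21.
C(21+3-1, 3-1) = C(23, 2) = 253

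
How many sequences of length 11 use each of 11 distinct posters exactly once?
11! = 39916800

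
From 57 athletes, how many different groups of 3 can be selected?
C(57,3) = 57!/(3!×54!) = 29260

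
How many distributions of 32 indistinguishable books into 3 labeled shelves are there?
C(32+3-1, 3-1) = C(34, 2) = 561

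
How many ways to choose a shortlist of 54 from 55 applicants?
C(55,54) = 55!/(54!×1!) = 55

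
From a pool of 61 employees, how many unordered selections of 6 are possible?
C(61,6) = 61!/(6!×55!) = 55525372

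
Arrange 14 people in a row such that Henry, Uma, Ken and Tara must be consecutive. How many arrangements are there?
Treat the 4 as one block: (14-4+1)! × 4! = 39916800 × 24 = 958003200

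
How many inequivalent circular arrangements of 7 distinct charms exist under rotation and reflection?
(7-1)!/2 = 720/2 = 360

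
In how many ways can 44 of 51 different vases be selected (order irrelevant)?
C(51,44) = 51!/(44!×7!) = 115775100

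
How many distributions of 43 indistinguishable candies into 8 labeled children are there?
C(43+8-1, 8-1) = C(50, 7) = 99884400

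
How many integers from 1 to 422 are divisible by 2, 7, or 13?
⌊422/2⌋+⌊422/7⌋+⌊422/13⌋ - ⌊422/14⌋-⌊422/26⌋-⌊422/91⌋ + ⌊422/182⌋ = 211+60+32 - 30-16-4 + 2 = 255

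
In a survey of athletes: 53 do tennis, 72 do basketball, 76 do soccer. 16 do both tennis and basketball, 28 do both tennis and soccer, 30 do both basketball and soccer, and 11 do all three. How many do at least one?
|A∪B∪C| = 53+72+76-16-28-30+11 = 138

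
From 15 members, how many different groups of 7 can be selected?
C(15,7) = 15!/(7!×8!) = 6435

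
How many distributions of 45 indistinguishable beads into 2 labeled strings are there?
C(45+2-1, 2-1) = C(46, 1) = 46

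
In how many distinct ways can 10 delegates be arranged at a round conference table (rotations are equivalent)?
Circular: fix one position, arrange the rest. (10-1)! = 362880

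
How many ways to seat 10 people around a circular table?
Circular: fix one position, arrange the rest. (10-1)! = 362880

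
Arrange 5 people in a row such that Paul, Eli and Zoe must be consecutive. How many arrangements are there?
Treat the 3 as one block: (5-3+1)! × 3! = 6 × 6 = 36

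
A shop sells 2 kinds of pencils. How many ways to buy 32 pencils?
C(32+2-1, 2-1) = C(33, 1) = 33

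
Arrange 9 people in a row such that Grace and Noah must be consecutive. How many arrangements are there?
Treat the 2 as one block: (9-2+1)! × 2! = 40320 × 2 = 80640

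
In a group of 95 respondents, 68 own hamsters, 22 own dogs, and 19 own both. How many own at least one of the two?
|A∪B| = |A| + |B| - |A∩B| = 68 + 22 - 19 = 71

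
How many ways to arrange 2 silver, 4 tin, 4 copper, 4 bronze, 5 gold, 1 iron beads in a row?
20! / (2! × 4! × 4! × 4! × 5! × 1!) = 733296564000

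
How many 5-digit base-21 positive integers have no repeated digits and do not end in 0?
Last digit: 20 nonzero choices. First digit: 19 (nonzero, ≠last). Middle 3: P(19,3) = 5814. Total = 2209320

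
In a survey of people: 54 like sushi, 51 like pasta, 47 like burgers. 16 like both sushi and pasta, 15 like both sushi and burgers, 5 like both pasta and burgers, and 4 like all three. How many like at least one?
|A∪B∪C| = 54+51+47-16-15-5+4 = 120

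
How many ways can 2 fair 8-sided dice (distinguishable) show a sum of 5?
Coefficient of x^5 in (x + x² + ... + x^8)^2. By inclusion-exclusion on dice exceeding 8: Σ_j (-1)^j C(2,j)·C(5-1-8j, 1) = C(2,0)·C(4,1) = 1·4 = 4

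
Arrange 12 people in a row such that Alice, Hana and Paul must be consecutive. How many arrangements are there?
Treat the 3 as one block: (12-3+1)! × 3! = 3628800 × 6 = 21772800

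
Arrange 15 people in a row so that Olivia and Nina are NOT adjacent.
Total - adjacent = 15! - (15-1)!×2 = 1307674368000 - 174356582400 = 1133317785600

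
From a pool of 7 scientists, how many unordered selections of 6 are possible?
C(7,6) = 7!/(6!×1!) = 7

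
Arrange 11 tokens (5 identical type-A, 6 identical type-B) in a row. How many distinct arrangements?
11! / (5! × 6!) = 462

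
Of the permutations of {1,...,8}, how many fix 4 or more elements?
Exactly j fixed points: C(8,j)·!(8-j); sum over j ≥ 4 (derangement numbers via !m = (m-1)·(!(m-1) + !(m-2)): !0..!4 = 1, 0, 1, 2, 9). Σ_{j=4}^{8} C(8,j)·!(8-j) = C(8,4)·!4 + C(8,5)·!3 + C(8,6)·!2 + C(8,7)·!1 + C(8,8)·!0 = 70·9 + 56·2 + 28·1 + 8·0 + 1·1 = 771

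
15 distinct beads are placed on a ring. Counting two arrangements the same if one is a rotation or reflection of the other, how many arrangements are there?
(15-1)!/2 = 87178291200/2 = 43589145600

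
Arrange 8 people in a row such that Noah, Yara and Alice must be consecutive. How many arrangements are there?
Treat the 3 as one block: (8-3+1)! × 3! = 720 × 6 = 4320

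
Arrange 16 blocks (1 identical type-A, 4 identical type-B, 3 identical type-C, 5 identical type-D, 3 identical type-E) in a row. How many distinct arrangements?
16! / (1! × 4! × 3! × 5! × 3!) = 201801600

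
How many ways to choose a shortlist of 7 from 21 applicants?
C(21,7) = 21!/(7!×14!) = 116280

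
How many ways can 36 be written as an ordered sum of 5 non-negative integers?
C(36+5-1, 5-1) = C(40, 4) = 91390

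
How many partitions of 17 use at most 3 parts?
By conjugation, equals partitions of 17 into parts ≤ 3. Let r_j(i) = number of partitions of i into parts ≤ j, for i = 0..17. r_1(i) = 1 for all i; r_j(i) = r_{j-1}(i) + r_j(i-j). Rows j = 2..3: ≤2: 1 1 2 2 3 3 4 4 5 5 6 6 7 7 8 8 9 9; ≤3: 1 1 2 3 4 5 7 8 10 12 14 16 19 21 24 27 30 33. r_3(17) = 33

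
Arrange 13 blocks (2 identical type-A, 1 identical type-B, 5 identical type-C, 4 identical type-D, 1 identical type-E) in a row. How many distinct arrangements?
13! / (2! × 1! × 5! × 4! × 1!) = 1081080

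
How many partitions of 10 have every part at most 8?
Let r_j(i) = number of partitions of i into parts ≤ j, for i = 0..10. r_1(i) = 1 for all i; r_j(i) = r_{j-1}(i) + r_j(i-j). Rows j = 2..8: ≤2: 1 1 2 2 3 3 4 4 5 5 6; ≤3: 1 1 2 3 4 5 7 8 10 12 14; ≤4: 1 1 2 3 5 6 9 11 15 18 23; ≤5: 1 1 2 3 5 7 10 13 18 23 30; ≤6: 1 1 2 3 5 7 11 14 20 26 35; ≤7: 1 1 2 3 5 7 11 15 21 28 38; ≤8: 1 1 2 3 5 7 11 15 22 29 40. r_8(10) = 40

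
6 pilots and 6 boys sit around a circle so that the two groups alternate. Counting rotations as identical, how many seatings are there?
Fix one of the pilots: (6-1)! ways for the remaining pilots, × 6! ways for the boys = 120 × 720 = 86400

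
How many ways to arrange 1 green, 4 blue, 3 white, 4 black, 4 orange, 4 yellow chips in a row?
20! / (1! × 4! × 3! × 4! × 4! × 4!) = 1222160940000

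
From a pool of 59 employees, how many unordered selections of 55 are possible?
C(59,55) = 59!/(55!×4!) = 455126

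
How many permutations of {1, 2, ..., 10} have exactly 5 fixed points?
Choose the 5 fixed points C(10,5) = 252, derange the rest: !5 = Σ_{j=0}^{5} (-1)^j·5!/j! = 120 - 120 + 60 - 20 + 5 - 1 = 44. Product = 252 × 44 = 11088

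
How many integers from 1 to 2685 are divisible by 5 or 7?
⌊2685/5⌋ + ⌊2685/7⌋ - ⌊2685/35⌋ = 537 + 383 - 76 = 844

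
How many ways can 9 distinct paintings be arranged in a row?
9! = 362880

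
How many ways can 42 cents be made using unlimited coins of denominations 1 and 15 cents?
Coefficient of x^42 in 1/(1-x^1) · 1/(1-x^15). Use j coins of 15 for j = 0..⌊42/15⌋ = 2, the rest in 1s: 2 + 1 = 3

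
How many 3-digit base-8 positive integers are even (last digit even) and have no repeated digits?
Last∈{0,2,4,6}. Last=0: 42. Last nonzero: 3×6×P(6,1) = 108. Total = 150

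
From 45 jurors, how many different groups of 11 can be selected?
C(45,11) = 45!/(11!×34!) = 10150595910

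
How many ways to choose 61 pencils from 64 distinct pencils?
C(64,61) = 64!/(61!×3!) = 41664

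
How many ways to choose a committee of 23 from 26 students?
C(26,23) = 26!/(23!×3!) = 2600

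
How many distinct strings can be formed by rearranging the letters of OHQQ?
4! / (1! × 2! × 1!) = 12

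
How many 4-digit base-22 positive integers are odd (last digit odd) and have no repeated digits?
Last∈{1,3,5,7,9,11,13,15,17,19,21}. Last=0: 0. Last nonzero: 11×20×P(20,2) = 83600. Total = 83600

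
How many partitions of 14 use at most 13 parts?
By conjugation, equals partitions of 14 into parts ≤ 13. Let r_j(i) = number of partitions of i into parts ≤ j, for i = 0..14. r_1(i) = 1 for all i; r_j(i) = r_{j-1}(i) + r_j(i-j). Rows j = 2..13: ≤2: 1 1 2 2 3 3 4 4 5 5 6 6 7 7 8; ≤3: 1 1 2 3 4 5 7 8 10 12 14 16 19 21 24; ≤4: 1 1 2 3 5 6 9 11 15 18 23 27 34 39 47; ≤5: 1 1 2 3 5 7 10 13 18 23 30 37 47 57 70; ≤6: 1 1 2 3 5 7 11 14 20 26 35 44 58 71 90; ≤7: 1 1 2 3 5 7 11 15 21 28 38 49 65 82 105; ≤8: 1 1 2 3 5 7 11 15 22 29 40 52 70 89 116; ≤9: 1 1 2 3 5 7 11 15 22 30 41 54 73 94 123; ≤10: 1 1 2 3 5 7 11 15 22 30 42 55 75 97 128; ≤11: 1 1 2 3 5 7 11 15 22 30 42 56 76 99 131; ≤12: 1 1 2 3 5 7 11 15 22 30 42 56 77 100 133; ≤13: 1 1 2 3 5 7 11 15 22 30 42 56 77 101 134. r_13(14) = 134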